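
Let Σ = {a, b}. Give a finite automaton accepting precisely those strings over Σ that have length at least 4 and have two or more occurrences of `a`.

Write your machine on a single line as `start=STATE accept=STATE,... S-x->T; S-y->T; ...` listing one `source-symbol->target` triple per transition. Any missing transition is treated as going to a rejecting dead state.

Handle the two conditions separately and then intersect. One (6 states) tracks the input length, saturating at 5; the other (4 states) tracks the count of `a`s, saturating at 3. Each combined state is a pair, one component from each; accept when both components accept. After merging equivalent states the machine shrinks.
With 9 states:
        a   b  
>  q0   q1  q2 
   q1   q3  q4 
   q2   q4  q5 
   q3   q6  q6 
   q4   q6  q7 
   q5   q7  q5 
   q6   q8  q8 
   q7   q8  q7 
 * q8   q8  q8 
(> = start, * = accepting)

start=q0; accept=q8; q0-a->q1; q0-b->q2; q1-a->q3; q1-b->q4; q2-a->q4; q2-b->q5; q3-a->q6; q3-b->q6; q4-a->q6; q4-b->q7; q5-a->q7; q5-b->q5; q6-a->q8; q6-b->q8; q7-a->q8; q7-b->q7; q8-a->q8; q8-b->q8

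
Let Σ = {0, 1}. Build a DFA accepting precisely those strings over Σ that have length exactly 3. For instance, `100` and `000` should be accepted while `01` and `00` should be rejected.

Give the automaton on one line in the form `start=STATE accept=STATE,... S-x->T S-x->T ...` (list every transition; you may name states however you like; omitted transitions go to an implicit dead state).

We only need to distinguish lengths 0, 1, …, 3, and '>3'. Chain q0 → q1 → q2 → q3 → q4 on every symbol, with q4 looping. Accepting states: {q3}.
5 states suffice.
        0   1  
>  q0   q1  q1 
   q1   q2  q2 
   q2   q3  q3 
 * q3   q4  q4 
   q4   q4  q4 
(> = start, * = accepting)

start=q0 accept=q3 q0-0->q1 q0-1->q1 q1-0->q2 q1-1->q2 q2-0->q3 q2-1->q3 q3-0->q4 q3-1->q4 q4-0->q4 q4-1->q4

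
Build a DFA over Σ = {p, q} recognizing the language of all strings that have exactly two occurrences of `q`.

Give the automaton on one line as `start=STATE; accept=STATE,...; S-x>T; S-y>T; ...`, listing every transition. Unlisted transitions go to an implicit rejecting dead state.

start=s0; accept=s2; s0-p>s0; s0-q>s1; s1-p>s1; s1-q>s2; s2-p>s2; s2-q>s3; s3-p>s3; s3-q>s3

Count `q`s, saturating at 3: states s0 through s2 mean 0 through 2 `q`s seen; s3 means more than 2. Each `q` increments (capped at s3); other symbols loop. Accept from {s2}.
        p   q  
>  s0   s0  s1 
   s1   s1  s2 
 * s2   s2  s3 
   s3   s3  s3 
(> = start, * = accepting)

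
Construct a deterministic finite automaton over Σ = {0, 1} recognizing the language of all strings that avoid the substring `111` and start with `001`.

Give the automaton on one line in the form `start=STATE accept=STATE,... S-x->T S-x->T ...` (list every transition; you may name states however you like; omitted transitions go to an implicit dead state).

start=q0 accept=q4,q5,q6 q0-0->q1 q0-1->q2 q1-0->q3 q1-1->q2 q2-0->q2 q2-1->q2 q3-0->q2 q3-1->q4 q4-0->q5 q4-1->q6 q5-0->q5 q5-1->q4 q6-0->q5 q6-1->q2

Run two small machines in parallel and take their product. One (4 states) tracks partial matches of the forbidden pattern `111`; the other (5 states) tracks whether the input so far still matches the prefix `001`. Each combined state is a pair, one component from each; accept when both components accept. Minimizing collapses redundant product states.
7 states suffice.
        0   1  
>  q0   q1  q2 
   q1   q3  q2 
   q2   q2  q2 
   q3   q2  q4 
 * q4   q5  q6 
 * q5   q5  q4 
 * q6   q5  q2 
(> = start, * = accepting)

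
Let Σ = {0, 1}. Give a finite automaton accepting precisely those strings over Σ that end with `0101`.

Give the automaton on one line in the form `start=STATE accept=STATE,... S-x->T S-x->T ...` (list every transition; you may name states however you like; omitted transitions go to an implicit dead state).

start=q0 accept=q4 q0-0->q1 q0-1->q0 q1-0->q1 q1-1->q2 q2-0->q3 q2-1->q0 q3-0->q1 q3-1->q4 q4-0->q3 q4-1->q0

Remember how much of `0101` the current input suffix matches. State q0 means no match yet; q1 means the last symbol is `0`; q2 means the last 2 symbols are `01`; q3 means the last 3 symbols are `010`; q4 means the last 4 symbols are `0101`. Only q4 accepts. On a mismatch, fall back to the longest proper suffix that is still a prefix of `0101`.
        0   1  
>  q0   q1  q0 
   q1   q1  q2 
   q2   q3  q0 
   q3   q1  q4 
 * q4   q3  q0 
(> = start, * = accepting)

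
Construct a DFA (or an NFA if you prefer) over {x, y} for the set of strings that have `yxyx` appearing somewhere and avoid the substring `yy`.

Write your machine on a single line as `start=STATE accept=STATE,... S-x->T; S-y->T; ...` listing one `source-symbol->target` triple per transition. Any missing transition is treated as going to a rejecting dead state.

start=s0; accept=s5,s6; s0-x->s0; s0-y->s1; s1-x->s2; s1-y->s3; s2-x->s0; s2-y->s4; s3-x->s3; s3-y->s3; s4-x->s5; s4-y->s3; s5-x->s5; s5-y->s6; s6-x->s5; s6-y->s3

Run two small machines in parallel and take their product. One (5 states) tracks whether and how much of `yxyx` has been seen; the other (3 states) tracks partial matches of the forbidden pattern `yy`. Each combined state is a pair, one component from each; accept when both components accept. Equivalent product states are then merged.
        x   y  
>  s0   s0  s1 
   s1   s2  s3 
   s2   s0  s4 
   s3   s3  s3 
   s4   s5  s3 
 * s5   s5  s6 
 * s6   s5  s3 
(> = start, * = accepting)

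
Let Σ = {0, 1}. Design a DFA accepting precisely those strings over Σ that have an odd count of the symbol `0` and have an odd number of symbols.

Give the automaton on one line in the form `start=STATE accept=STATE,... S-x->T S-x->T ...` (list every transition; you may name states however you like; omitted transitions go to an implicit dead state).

start=q0 accept=q1 q0-0->q1 q0-1->q2 q1-0->q0 q1-1->q3 q2-0->q3 q2-1->q0 q3-0->q2 q3-1->q1

Run two small machines in parallel and take their product. One (2 states) tracks the count of `0`s modulo 2; the other (2 states) tracks the input length modulo 2. Each combined state is a pair, one component from each; accept when both components accept.
        0   1  
>  q0   q1  q2 
 * q1   q0  q3 
   q2   q3  q0 
   q3   q2  q1 
(> = start, * = accepting)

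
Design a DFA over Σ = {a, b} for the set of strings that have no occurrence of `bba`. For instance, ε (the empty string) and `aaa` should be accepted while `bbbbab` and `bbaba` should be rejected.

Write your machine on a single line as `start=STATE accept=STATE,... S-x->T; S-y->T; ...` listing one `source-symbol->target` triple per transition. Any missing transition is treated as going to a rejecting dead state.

This is the complement of 'contains `bba`'. Use the same substring-matching states — q0 through q3 holding how much of `bba` has just been matched — but flip the accepting set: everything except the trap q3 accepts.
With 4 states:
        a   b  
>* q0   q0  q1 
 * q1   q0  q2 
 * q2   q3  q2 
   q3   q3  q3 
(> = start, * = accepting)

start=q0; accept=q0,q1,q2; q0-a->q0; q0-b->q1; q1-a->q0; q1-b->q2; q2-a->q3; q2-b->q2; q3-a->q3; q3-b->q3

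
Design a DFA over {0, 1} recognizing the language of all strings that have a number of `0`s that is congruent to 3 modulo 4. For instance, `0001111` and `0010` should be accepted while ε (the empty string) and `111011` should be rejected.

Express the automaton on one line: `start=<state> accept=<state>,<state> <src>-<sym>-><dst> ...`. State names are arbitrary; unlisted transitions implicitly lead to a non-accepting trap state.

start=S0 accept=S3 S0-0->S1 S0-1->S0 S1-0->S2 S1-1->S1 S2-0->S3 S2-1->S2 S3-0->S0 S3-1->S3

The only thing that matters is how many `0`s have appeared, reduced mod 4. Use one state per residue: S0 for 0, …, S3 for 3. Reading `0` moves to the next residue; anything else stays put. S3 is accepting.
4 states suffice.
        0   1  
>  S0   S1  S0 
   S1   S2  S1 
   S2   S3  S2 
 * S3   S0  S3 
(> = start, * = accepting)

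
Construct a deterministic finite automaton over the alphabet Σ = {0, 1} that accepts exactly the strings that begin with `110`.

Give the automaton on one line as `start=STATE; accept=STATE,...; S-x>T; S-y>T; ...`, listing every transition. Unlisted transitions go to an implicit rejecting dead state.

Check the first 3 symbols one by one: A through C record how many have matched `110` so far; any wrong symbol goes to the dead state E. After all 3 match we enter the accepting sink D.
       0  1 
>  A   E  B 
   B   E  C 
   C   D  E 
 * D   D  D 
   E   E  E 
(> = start, * = accepting)

start=A; accept=D; A-0>E; A-1>B; B-0>E; B-1>C; C-0>D; C-1>E; D-0>D; D-1>D; E-0>E; E-1>E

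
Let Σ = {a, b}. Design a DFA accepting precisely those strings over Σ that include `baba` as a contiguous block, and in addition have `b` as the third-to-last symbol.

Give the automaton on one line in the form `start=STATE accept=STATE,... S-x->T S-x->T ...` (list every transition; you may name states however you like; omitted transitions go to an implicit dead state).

Run two small machines in parallel and take their product. The first has 5 states tracking whether and how much of `baba` has been seen; the second has 15 states tracking the last 3 symbols read. A product state is a pair (one from each), accepting exactly when both do. After merging equivalent states the machine shrinks.
A 12-state machine:
          a    b  
>  S0     S0   S1 
   S1     S2   S1 
   S2     S0   S3 
   S3     S4   S1 
   S4     S5   S6 
 * S5     S7   S8 
 * S6     S4   S9 
   S7     S7   S8 
   S8     S4   S9 
   S9    S10  S11 
 * S10    S5   S6 
 * S11   S10  S11 
(> = start, * = accepting)

start=S0 accept=S5,S6,S10,S11 S0-a->S0 S0-b->S1 S1-a->S2 S1-b->S1 S2-a->S0 S2-b->S3 S3-a->S4 S3-b->S1 S4-a->S5 S4-b->S6 S5-a->S7 S5-b->S8 S6-a->S4 S6-b->S9 S7-a->S7 S7-b->S8 S8-a->S4 S8-b->S9 S9-a->S10 S9-b->S11 S10-a->S5 S10-b->S6 S11-a->S10 S11-b->S11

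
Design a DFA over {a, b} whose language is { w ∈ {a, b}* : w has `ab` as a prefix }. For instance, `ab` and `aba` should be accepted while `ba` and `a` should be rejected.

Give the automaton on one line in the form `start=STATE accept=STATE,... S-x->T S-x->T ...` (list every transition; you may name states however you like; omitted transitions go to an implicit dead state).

Walk along `ab` while the input agrees: from q0 take `a` to q1, and so on. Any deviation drops to the rejecting sink q3. Once q2 is reached the prefix is confirmed and every continuation is accepted.
4 states suffice.
        a   b  
>  q0   q1  q3 
   q1   q3  q2 
 * q2   q2  q2 
   q3   q3  q3 
(> = start, * = accepting)

start=q0 accept=q2 q0-a->q1 q0-b->q3 q1-a->q3 q1-b->q2 q2-a->q2 q2-b->q2 q3-a->q3 q3-b->q3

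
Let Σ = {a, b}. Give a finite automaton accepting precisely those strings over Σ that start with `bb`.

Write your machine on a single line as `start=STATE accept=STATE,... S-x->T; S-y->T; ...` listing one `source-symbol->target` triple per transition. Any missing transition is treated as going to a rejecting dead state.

Check the first 2 symbols one by one: q0 through q1 record how many have matched `bb` so far; any wrong symbol goes to the dead state q3. After all 2 match we enter the accepting sink q2.
With 4 states:
        a   b  
>  q0   q3  q1 
   q1   q3  q2 
 * q2   q2  q2 
   q3   q3  q3 
(> = start, * = accepting)

start=q0; accept=q2; q0-a->q3; q0-b->q1; q1-a->q3; q1-b->q2; q2-a->q2; q2-b->q2; q3-a->q3; q3-b->q3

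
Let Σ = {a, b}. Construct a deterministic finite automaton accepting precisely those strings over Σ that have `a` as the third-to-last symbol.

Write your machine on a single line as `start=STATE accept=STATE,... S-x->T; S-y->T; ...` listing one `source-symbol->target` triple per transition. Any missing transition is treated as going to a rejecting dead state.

start=s0; accept=s7,s8,s9,s10; s0-a->s1; s0-b->s2; s1-a->s3; s1-b->s4; s2-a->s5; s2-b->s6; s3-a->s7; s3-b->s8; s4-a->s9; s4-b->s10; s5-a->s11; s5-b->s12; s6-a->s13; s6-b->s14; s7-a->s7; s7-b->s8; s8-a->s9; s8-b->s10; s9-a->s11; s9-b->s12; s10-a->s13; s10-b->s14; s11-a->s7; s11-b->s8; s12-a->s9; s12-b->s10; s13-a->s11; s13-b->s12; s14-a->s13; s14-b->s14

Because acceptance depends on a position counted from the end, the machine has to buffer the most recent 3 symbols. Make each state the string of the last up-to-3 symbols read; on input `x` shift the window left and append `x`. Accept when the buffered window has length 3 and begins with `a`.
          a    b  
>  s0     s1   s2 
   s1     s3   s4 
   s2     s5   s6 
   s3     s7   s8 
   s4     s9  s10 
   s5    s11  s12 
   s6    s13  s14 
 * s7     s7   s8 
 * s8     s9  s10 
 * s9    s11  s12 
 * s10   s13  s14 
   s11    s7   s8 
   s12    s9  s10 
   s13   s11  s12 
   s14   s13  s14 
(> = start, * = accepting)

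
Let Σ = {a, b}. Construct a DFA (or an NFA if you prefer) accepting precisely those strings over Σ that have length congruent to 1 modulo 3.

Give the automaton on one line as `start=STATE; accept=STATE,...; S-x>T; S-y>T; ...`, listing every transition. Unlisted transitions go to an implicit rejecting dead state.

Count input length modulo 3: every symbol advances one step around the cycle S0 → S1 → S2 → S0. Accept at S1.
A 3-state machine:
        a   b  
>  S0   S1  S1 
 * S1   S2  S2 
   S2   S0  S0 
(> = start, * = accepting)

start=S0; accept=S1; S0-a>S1; S0-b>S1; S1-a>S2; S1-b>S2; S2-a>S0; S2-b>S0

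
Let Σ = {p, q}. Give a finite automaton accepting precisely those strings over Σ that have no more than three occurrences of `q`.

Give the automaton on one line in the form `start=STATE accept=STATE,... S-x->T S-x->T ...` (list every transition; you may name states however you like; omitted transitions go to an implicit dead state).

Only the number of `q`s matters, and only up to 4. Make a chain s0 → s1 → s2 → s3 → s4 advanced by each `q` (with s4 absorbing); every other symbol self-loops. The accepting set is {s0, s1, s2, s3}.
        p   q  
>* s0   s0  s1 
 * s1   s1  s2 
 * s2   s2  s3 
 * s3   s3  s4 
   s4   s4  s4 
(> = start, * = accepting)

start=s0 accept=s0,s1,s2,s3 s0-p->s0 s0-q->s1 s1-p->s1 s1-q->s2 s2-p->s2 s2-q->s3 s3-p->s3 s3-q->s4 s4-p->s4 s4-q->s4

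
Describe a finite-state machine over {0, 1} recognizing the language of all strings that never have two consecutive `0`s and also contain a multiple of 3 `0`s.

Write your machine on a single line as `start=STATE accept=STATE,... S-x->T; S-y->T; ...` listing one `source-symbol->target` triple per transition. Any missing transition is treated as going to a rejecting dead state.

start=q0; accept=q0,q6; q0-0->q1; q0-1->q0; q1-0->q2; q1-1->q3; q2-0->q2; q2-1->q2; q3-0->q4; q3-1->q3; q4-0->q2; q4-1->q5; q5-0->q6; q5-1->q5; q6-0->q2; q6-1->q0

Run two small machines in parallel and take their product. One (3 states) tracks partial matches of the forbidden pattern `00`; the other (3 states) tracks the count of `0`s modulo 3. Each combined state is a pair, one component from each; accept when both components accept. Equivalent product states are then merged.
With 7 states:
        0   1  
>* q0   q1  q0 
   q1   q2  q3 
   q2   q2  q2 
   q3   q4  q3 
   q4   q2  q5 
   q5   q6  q5 
 * q6   q2  q0 
(> = start, * = accepting)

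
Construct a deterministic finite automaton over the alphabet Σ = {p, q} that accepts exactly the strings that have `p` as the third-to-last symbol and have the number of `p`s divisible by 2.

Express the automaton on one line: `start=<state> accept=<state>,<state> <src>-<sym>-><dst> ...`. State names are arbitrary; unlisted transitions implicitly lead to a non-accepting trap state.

start=s0 accept=s5,s6,s8,s9 s0-p->s1 s0-q->s0 s1-p->s2 s1-q->s3 s2-p->s4 s2-q->s5 s3-p->s6 s3-q->s7 s4-p->s8 s4-q->s3 s5-p->s1 s5-q->s9 s6-p->s4 s6-q->s10 s7-p->s11 s7-q->s7 s8-p->s4 s8-q->s5 s9-p->s1 s9-q->s0 s10-p->s1 s10-q->s9 s11-p->s4 s11-q->s10

Build one automaton per condition and run them in lockstep. The first has 15 states tracking the last 3 symbols read; the second has 2 states tracking the count of `p`s modulo 2. A product state is a pair (one from each), accepting exactly when both do. Equivalent product states are then merged.
With 12 states:
          p    q  
>  s0     s1   s0 
   s1     s2   s3 
   s2     s4   s5 
   s3     s6   s7 
   s4     s8   s3 
 * s5     s1   s9 
 * s6     s4  s10 
   s7    s11   s7 
 * s8     s4   s5 
 * s9     s1   s0 
   s10    s1   s9 
   s11    s4  s10 
(> = start, * = accepting)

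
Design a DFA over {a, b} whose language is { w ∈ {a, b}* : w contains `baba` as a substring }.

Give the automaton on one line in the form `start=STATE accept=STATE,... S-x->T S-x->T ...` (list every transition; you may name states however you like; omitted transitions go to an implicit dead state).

States s0..s3 record the length of the longest prefix of `baba` that matches the current input suffix. Reaching s4 means `baba` has been seen, and we stay there forever. Accept from s4.
5 states suffice.
        a   b  
>  s0   s0  s1 
   s1   s2  s1 
   s2   s0  s3 
   s3   s4  s1 
 * s4   s4  s4 
(> = start, * = accepting)

start=s0 accept=s4 s0-a->s0 s0-b->s1 s1-a->s2 s1-b->s1 s2-a->s0 s2-b->s3 s3-a->s4 s3-b->s1 s4-a->s4 s4-b->s4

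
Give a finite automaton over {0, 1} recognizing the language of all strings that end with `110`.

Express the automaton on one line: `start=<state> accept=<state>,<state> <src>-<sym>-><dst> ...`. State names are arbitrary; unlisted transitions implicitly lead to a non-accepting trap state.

start=S0 accept=S3 S0-0->S0 S0-1->S1 S1-0->S0 S1-1->S2 S2-0->S3 S2-1->S2 S3-0->S0 S3-1->S1

Remember how much of `110` the current input suffix matches. State S0 means no match yet; S1 means the last symbol is `1`; S2 means the last 2 symbols are `11`; S3 means the last 3 symbols are `110`. Only S3 accepts. On a mismatch, fall back to the longest proper suffix that is still a prefix of `110`.
A 4-state machine:
        0   1  
>  S0   S0  S1 
   S1   S0  S2 
   S2   S3  S2 
 * S3   S0  S1 
(> = start, * = accepting)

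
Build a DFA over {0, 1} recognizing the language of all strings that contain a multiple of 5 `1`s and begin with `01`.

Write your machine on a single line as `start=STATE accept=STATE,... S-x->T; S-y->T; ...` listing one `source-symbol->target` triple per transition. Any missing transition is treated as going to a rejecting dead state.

Build one automaton per condition and run them in lockstep. The first has 5 states tracking the count of `1`s modulo 5; the second has 4 states tracking whether the input so far still matches the prefix `01`. A product state is a pair (one from each), accepting exactly when both do.
A 12-state machine:
       0  1 
>  A   B  C 
   B   D  E 
   C   C  F 
   D   D  C 
   E   E  G 
   F   F  H 
   G   G  I 
   H   H  J 
   I   I  K 
   J   J  D 
   K   K  L 
 * L   L  E 
(> = start, * = accepting)

start=A; accept=L; A-0->B; A-1->C; B-0->D; B-1->E; C-0->C; C-1->F; D-0->D; D-1->C; E-0->E; E-1->G; F-0->F; F-1->H; G-0->G; G-1->I; H-0->H; H-1->J; I-0->I; I-1->K; J-0->J; J-1->D; K-0->K; K-1->L; L-0->L; L-1->E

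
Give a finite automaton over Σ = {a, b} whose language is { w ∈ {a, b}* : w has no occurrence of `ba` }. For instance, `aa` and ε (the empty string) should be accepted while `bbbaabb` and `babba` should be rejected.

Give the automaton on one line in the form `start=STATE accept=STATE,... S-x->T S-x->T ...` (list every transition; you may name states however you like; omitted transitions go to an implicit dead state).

This is the complement of 'contains `ba`'. Use the same substring-matching states — S0 through S2 holding how much of `ba` has just been matched — but flip the accepting set: everything except the trap S2 accepts.
With 3 states:
        a   b  
>* S0   S0  S1 
 * S1   S2  S1 
   S2   S2  S2 
(> = start, * = accepting)

start=S0 accept=S0,S1 S0-a->S0 S0-b->S1 S1-a->S2 S1-b->S1 S2-a->S2 S2-b->S2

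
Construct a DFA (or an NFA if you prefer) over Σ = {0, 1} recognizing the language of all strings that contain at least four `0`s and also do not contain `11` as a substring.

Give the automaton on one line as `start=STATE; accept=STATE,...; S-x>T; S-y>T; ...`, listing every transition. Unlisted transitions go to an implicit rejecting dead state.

start=q0; accept=q9,q12,q13,q15; q0-0>q1; q0-1>q2; q1-0>q3; q1-1>q4; q2-0>q1; q2-1>q5; q3-0>q6; q3-1>q7; q4-0>q3; q4-1>q8; q5-0>q8; q5-1>q5; q6-0>q9; q6-1>q10; q7-0>q6; q7-1>q11; q8-0>q11; q8-1>q8; q9-0>q12; q9-1>q13; q10-0>q9; q10-1>q14; q11-0>q14; q11-1>q11; q12-0>q12; q12-1>q15; q13-0>q12; q13-1>q16; q14-0>q16; q14-1>q14; q15-0>q12; q15-1>q17; q16-0>q17; q16-1>q16; q17-0>q17; q17-1>q17

Build one automaton per condition and run them in lockstep. The first has 6 states tracking the count of `0`s, saturating at 5; the second has 3 states tracking partial matches of the forbidden pattern `11`. A product state is a pair (one from each), accepting exactly when both do.
18 states suffice.
          0    1  
>  q0     q1   q2 
   q1     q3   q4 
   q2     q1   q5 
   q3     q6   q7 
   q4     q3   q8 
   q5     q8   q5 
   q6     q9  q10 
   q7     q6  q11 
   q8    q11   q8 
 * q9    q12  q13 
   q10    q9  q14 
   q11   q14  q11 
 * q12   q12  q15 
 * q13   q12  q16 
   q14   q16  q14 
 * q15   q12  q17 
   q16   q17  q16 
   q17   q17  q17 
(> = start, * = accepting)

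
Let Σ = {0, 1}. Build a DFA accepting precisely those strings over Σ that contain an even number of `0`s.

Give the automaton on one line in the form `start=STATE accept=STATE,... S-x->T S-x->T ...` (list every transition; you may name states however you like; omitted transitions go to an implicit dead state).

start=q0 accept=q0 q0-0->q1 q0-1->q0 q1-0->q0 q1-1->q1

Keep the running count of `0`s modulo 2: each `0` advances along the cycle q0 → q1 → q0 while other symbols loop. Accept at q0.
With 2 states:
        0   1  
>* q0   q1  q0 
   q1   q0  q1 
(> = start, * = accepting)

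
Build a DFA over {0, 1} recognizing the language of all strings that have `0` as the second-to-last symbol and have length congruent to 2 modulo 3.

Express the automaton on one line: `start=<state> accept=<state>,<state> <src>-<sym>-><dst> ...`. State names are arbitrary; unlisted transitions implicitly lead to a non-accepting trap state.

start=q0 accept=q3,q4 q0-0->q1 q0-1->q2 q1-0->q3 q1-1->q4 q2-0->q5 q2-1->q6 q3-0->q7 q3-1->q8 q4-0->q9 q4-1->q10 q5-0->q7 q5-1->q8 q6-0->q9 q6-1->q10 q7-0->q11 q7-1->q12 q8-0->q13 q8-1->q14 q9-0->q11 q9-1->q12 q10-0->q13 q10-1->q14 q11-0->q3 q11-1->q4 q12-0->q5 q12-1->q6 q13-0->q3 q13-1->q4 q14-0->q5 q14-1->q6

Build one automaton per condition and run them in lockstep. The first has 7 states tracking the last 2 symbols read; the second has 3 states tracking the input length modulo 3. A product state is a pair (one from each), accepting exactly when both do.
A 15-state machine:
          0    1  
>  q0     q1   q2 
   q1     q3   q4 
   q2     q5   q6 
 * q3     q7   q8 
 * q4     q9  q10 
   q5     q7   q8 
   q6     q9  q10 
   q7    q11  q12 
   q8    q13  q14 
   q9    q11  q12 
   q10   q13  q14 
   q11    q3   q4 
   q12    q5   q6 
   q13    q3   q4 
   q14    q5   q6 
(> = start, * = accepting)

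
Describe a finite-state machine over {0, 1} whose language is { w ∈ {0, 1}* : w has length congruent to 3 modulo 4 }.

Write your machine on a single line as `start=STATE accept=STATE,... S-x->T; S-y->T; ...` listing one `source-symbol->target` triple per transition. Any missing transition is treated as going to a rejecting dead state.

Only the length mod 4 matters, so use a 4-cycle: from any state, every input symbol moves to the next state, wrapping q3 back to q0. Mark q3 accepting.
With 4 states:
        0   1  
>  q0   q1  q1 
   q1   q2  q2 
   q2   q3  q3 
 * q3   q0  q0 
(> = start, * = accepting)

start=q0; accept=q3; q0-0->q1; q0-1->q1; q1-0->q2; q1-1->q2; q2-0->q3; q2-1->q3; q3-0->q0; q3-1->q0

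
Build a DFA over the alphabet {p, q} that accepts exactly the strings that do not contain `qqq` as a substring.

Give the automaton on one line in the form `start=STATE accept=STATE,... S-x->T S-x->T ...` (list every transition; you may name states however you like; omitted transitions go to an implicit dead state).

This is the complement of 'contains `qqq`'. Use the same substring-matching states — s0 through s3 holding how much of `qqq` has just been matched — but flip the accepting set: everything except the trap s3 accepts.
A 4-state machine:
        p   q  
>* s0   s0  s1 
 * s1   s0  s2 
 * s2   s0  s3 
   s3   s3  s3 
(> = start, * = accepting)

start=s0 accept=s0,s1,s2 s0-p->s0 s0-q->s1 s1-p->s0 s1-q->s2 s2-p->s0 s2-q->s3 s3-p->s3 s3-q->s3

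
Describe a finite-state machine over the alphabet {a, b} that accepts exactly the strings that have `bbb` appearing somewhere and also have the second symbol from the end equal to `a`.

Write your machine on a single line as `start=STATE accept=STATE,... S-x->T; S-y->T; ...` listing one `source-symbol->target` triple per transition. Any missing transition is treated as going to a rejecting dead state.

start=S0; accept=S9,S10; S0-a->S1; S0-b->S2; S1-a->S3; S1-b->S4; S2-a->S5; S2-b->S6; S3-a->S3; S3-b->S4; S4-a->S5; S4-b->S6; S5-a->S3; S5-b->S4; S6-a->S5; S6-b->S7; S7-a->S8; S7-b->S7; S8-a->S9; S8-b->S10; S9-a->S9; S9-b->S10; S10-a->S8; S10-b->S7

Build one automaton per condition and run them in lockstep. The first has 4 states tracking whether and how much of `bbb` has been seen; the second has 7 states tracking the last 2 symbols read. A product state is a pair (one from each), accepting exactly when both do.
An 11-state machine:
          a    b  
>  S0     S1   S2 
   S1     S3   S4 
   S2     S5   S6 
   S3     S3   S4 
   S4     S5   S6 
   S5     S3   S4 
   S6     S5   S7 
   S7     S8   S7 
   S8     S9  S10 
 * S9     S9  S10 
 * S10    S8   S7 
(> = start, * = accepting)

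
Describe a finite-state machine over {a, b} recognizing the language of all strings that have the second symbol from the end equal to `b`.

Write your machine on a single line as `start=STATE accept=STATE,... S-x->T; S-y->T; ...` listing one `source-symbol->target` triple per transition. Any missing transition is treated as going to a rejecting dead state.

Because acceptance depends on a position counted from the end, the machine has to buffer the most recent 2 symbols. Make each state the string of the last up-to-2 symbols read; on input `x` shift the window left and append `x`. Accept when the buffered window has length 2 and begins with `b`.
A 7-state machine:
        a   b  
>  q0   q1  q2 
   q1   q3  q4 
   q2   q5  q6 
   q3   q3  q4 
   q4   q5  q6 
 * q5   q3  q4 
 * q6   q5  q6 
(> = start, * = accepting)

start=q0; accept=q5,q6; q0-a->q1; q0-b->q2; q1-a->q3; q1-b->q4; q2-a->q5; q2-b->q6; q3-a->q3; q3-b->q4; q4-a->q5; q4-b->q6; q5-a->q3; q5-b->q4; q6-a->q5; q6-b->q6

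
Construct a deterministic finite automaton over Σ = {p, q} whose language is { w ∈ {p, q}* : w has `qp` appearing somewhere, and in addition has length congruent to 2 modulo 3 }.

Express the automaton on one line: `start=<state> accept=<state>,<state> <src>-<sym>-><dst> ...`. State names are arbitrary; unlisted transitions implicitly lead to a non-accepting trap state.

start=A accept=F A-p->B A-q->C B-p->D B-q->E C-p->F C-q->E D-p->A D-q->G E-p->H E-q->G F-p->H F-q->H G-p->I G-q->C H-p->I H-q->I I-p->F I-q->F

Handle the two conditions separately and then intersect. One (3 states) tracks whether and how much of `qp` has been seen; the other (3 states) tracks the input length modulo 3. Each combined state is a pair, one component from each; accept when both components accept.
9 states suffice.
       p  q 
>  A   B  C 
   B   D  E 
   C   F  E 
   D   A  G 
   E   H  G 
 * F   H  H 
   G   I  C 
   H   I  I 
   I   F  F 
(> = start, * = accepting)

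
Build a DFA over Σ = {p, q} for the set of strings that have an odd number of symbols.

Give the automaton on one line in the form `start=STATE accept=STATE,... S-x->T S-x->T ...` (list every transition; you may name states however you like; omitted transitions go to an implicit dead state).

start=S0 accept=S1 S0-p->S1 S0-q->S1 S1-p->S0 S1-q->S0

Only the length mod 2 matters, so use a 2-cycle: from any state, every input symbol moves to the next state, wrapping S1 back to S0. Mark S1 accepting.
2 states suffice.
        p   q  
>  S0   S1  S1 
 * S1   S0  S0 
(> = start, * = accepting)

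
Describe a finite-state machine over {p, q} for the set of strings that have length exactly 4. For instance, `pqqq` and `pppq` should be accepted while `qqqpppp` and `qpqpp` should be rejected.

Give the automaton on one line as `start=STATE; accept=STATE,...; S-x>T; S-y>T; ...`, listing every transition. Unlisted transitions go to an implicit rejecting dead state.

We only need to distinguish lengths 0, 1, …, 4, and '>4'. Chain A → B → C → D → E → F on every symbol, with F looping. Accepting states: {E}.
With 6 states:
       p  q 
>  A   B  B 
   B   C  C 
   C   D  D 
   D   E  E 
 * E   F  F 
   F   F  F 
(> = start, * = accepting)

start=A; accept=E; A-p>B; A-q>B; B-p>C; B-q>C; C-p>D; C-q>D; D-p>E; D-q>E; E-p>F; E-q>F; F-p>F; F-q>F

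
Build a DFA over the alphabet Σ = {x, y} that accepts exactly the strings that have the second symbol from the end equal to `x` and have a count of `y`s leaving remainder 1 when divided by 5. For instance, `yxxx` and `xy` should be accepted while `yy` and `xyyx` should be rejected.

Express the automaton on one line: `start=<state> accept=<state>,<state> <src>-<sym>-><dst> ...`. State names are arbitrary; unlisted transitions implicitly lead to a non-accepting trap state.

start=S0 accept=S3,S6 S0-x->S1 S0-y->S2 S1-x->S1 S1-y->S3 S2-x->S4 S2-y->S5 S3-x->S4 S3-y->S5 S4-x->S6 S4-y->S5 S5-x->S5 S5-y->S7 S6-x->S6 S6-y->S5 S7-x->S7 S7-y->S8 S8-x->S8 S8-y->S0

Run two small machines in parallel and take their product. The first has 7 states tracking the last 2 symbols read; the second has 5 states tracking the count of `y`s modulo 5. A product state is a pair (one from each), accepting exactly when both do. Equivalent product states are then merged.
With 9 states:
        x   y  
>  S0   S1  S2 
   S1   S1  S3 
   S2   S4  S5 
 * S3   S4  S5 
   S4   S6  S5 
   S5   S5  S7 
 * S6   S6  S5 
   S7   S7  S8 
   S8   S8  S0 
(> = start, * = accepting)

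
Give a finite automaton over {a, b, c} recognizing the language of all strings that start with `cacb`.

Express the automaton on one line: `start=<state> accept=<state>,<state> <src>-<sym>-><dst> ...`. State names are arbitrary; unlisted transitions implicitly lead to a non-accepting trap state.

start=q0 accept=q4 q0-a->q5 q0-b->q5 q0-c->q1 q1-a->q2 q1-b->q5 q1-c->q5 q2-a->q5 q2-b->q5 q2-c->q3 q3-a->q5 q3-b->q4 q3-c->q5 q4-a->q4 q4-b->q4 q4-c->q4 q5-a->q5 q5-b->q5 q5-c->q5

Check the first 4 symbols one by one: q0 through q3 record how many have matched `cacb` so far; any wrong symbol goes to the dead state q5. After all 4 match we enter the accepting sink q4.
6 states suffice.
        a   b   c  
>  q0   q5  q5  q1 
   q1   q2  q5  q5 
   q2   q5  q5  q3 
   q3   q5  q4  q5 
 * q4   q4  q4  q4 
   q5   q5  q5  q5 
(> = start, * = accepting)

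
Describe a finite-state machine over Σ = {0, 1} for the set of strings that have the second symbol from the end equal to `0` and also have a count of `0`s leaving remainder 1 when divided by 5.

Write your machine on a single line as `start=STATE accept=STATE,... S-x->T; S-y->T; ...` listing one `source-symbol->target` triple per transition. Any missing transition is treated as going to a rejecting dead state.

start=s0; accept=s3,s8; s0-0->s1; s0-1->s0; s1-0->s2; s1-1->s3; s2-0->s4; s2-1->s2; s3-0->s2; s3-1->s5; s4-0->s6; s4-1->s4; s5-0->s2; s5-1->s5; s6-0->s7; s6-1->s6; s7-0->s8; s7-1->s0; s8-0->s2; s8-1->s3

Build one automaton per condition and run them in lockstep. The first has 7 states tracking the last 2 symbols read; the second has 5 states tracking the count of `0`s modulo 5. A product state is a pair (one from each), accepting exactly when both do. Equivalent product states are then merged.
With 9 states:
        0   1  
>  s0   s1  s0 
   s1   s2  s3 
   s2   s4  s2 
 * s3   s2  s5 
   s4   s6  s4 
   s5   s2  s5 
   s6   s7  s6 
   s7   s8  s0 
 * s8   s2  s3 
(> = start, * = accepting)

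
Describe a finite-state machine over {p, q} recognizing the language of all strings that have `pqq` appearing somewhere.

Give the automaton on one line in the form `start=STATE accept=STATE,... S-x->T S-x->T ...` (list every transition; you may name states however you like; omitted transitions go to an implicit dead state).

start=A accept=D A-p->B A-q->A B-p->B B-q->C C-p->B C-q->D D-p->D D-q->D

Track how much of `pqq` has been matched so far: state A is no progress, D is the absorbing accept state reached once `pqq` has occurred. Intermediate states record partial matches; on a mismatch, fall back to the longest reusable overlap.
A 4-state machine:
       p  q 
>  A   B  A 
   B   B  C 
   C   B  D 
 * D   D  D 
(> = start, * = accepting)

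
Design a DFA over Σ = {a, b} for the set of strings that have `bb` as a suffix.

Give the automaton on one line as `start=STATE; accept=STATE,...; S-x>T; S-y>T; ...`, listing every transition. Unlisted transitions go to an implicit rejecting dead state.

Let each state record the length of the longest suffix of the input read so far that is also a prefix of `bb`. S1 means the last symbol is `b`; S2 means the last 2 symbols are `bb`. Accept only at S2, where the string currently ends in `bb`.
A 3-state machine:
        a   b  
>  S0   S0  S1 
   S1   S0  S2 
 * S2   S0  S2 
(> = start, * = accepting)

start=S0; accept=S2; S0-a>S0; S0-b>S1; S1-a>S0; S1-b>S2; S2-a>S0; S2-b>S2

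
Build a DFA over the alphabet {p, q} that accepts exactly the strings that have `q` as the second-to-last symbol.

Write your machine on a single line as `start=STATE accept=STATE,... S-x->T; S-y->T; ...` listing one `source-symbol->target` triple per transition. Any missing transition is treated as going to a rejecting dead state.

start=s0; accept=s5,s6; s0-p->s1; s0-q->s2; s1-p->s3; s1-q->s4; s2-p->s5; s2-q->s6; s3-p->s3; s3-q->s4; s4-p->s5; s4-q->s6; s5-p->s3; s5-q->s4; s6-p->s5; s6-q->s6

Because acceptance depends on a position counted from the end, the machine has to buffer the most recent 2 symbols. Make each state the string of the last up-to-2 symbols read; on input `x` shift the window left and append `x`. Accept when the buffered window has length 2 and begins with `q`.
With 7 states:
        p   q  
>  s0   s1  s2 
   s1   s3  s4 
   s2   s5  s6 
   s3   s3  s4 
   s4   s5  s6 
 * s5   s3  s4 
 * s6   s5  s6 
(> = start, * = accepting)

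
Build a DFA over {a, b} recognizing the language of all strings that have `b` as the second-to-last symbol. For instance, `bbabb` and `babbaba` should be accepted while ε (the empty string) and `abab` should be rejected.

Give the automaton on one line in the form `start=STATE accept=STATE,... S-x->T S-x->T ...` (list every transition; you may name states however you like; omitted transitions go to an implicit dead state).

start=S0 accept=S5,S6 S0-a->S1 S0-b->S2 S1-a->S3 S1-b->S4 S2-a->S5 S2-b->S6 S3-a->S3 S3-b->S4 S4-a->S5 S4-b->S6 S5-a->S3 S5-b->S4 S6-a->S5 S6-b->S6

A DFA must remember the last 2 symbols (since which symbol is second-to-last isn't known until the input ends). Use one state per possible window of the last ≤2 symbols; accept from those whose window starts with `b`.
        a   b  
>  S0   S1  S2 
   S1   S3  S4 
   S2   S5  S6 
   S3   S3  S4 
   S4   S5  S6 
 * S5   S3  S4 
 * S6   S5  S6 
(> = start, * = accepting)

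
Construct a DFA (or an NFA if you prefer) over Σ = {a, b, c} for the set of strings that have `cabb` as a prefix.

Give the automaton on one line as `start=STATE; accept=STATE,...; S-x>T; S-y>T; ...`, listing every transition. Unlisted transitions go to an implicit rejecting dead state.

start=q0; accept=q4; q0-a>q5; q0-b>q5; q0-c>q1; q1-a>q2; q1-b>q5; q1-c>q5; q2-a>q5; q2-b>q3; q2-c>q5; q3-a>q5; q3-b>q4; q3-c>q5; q4-a>q4; q4-b>q4; q4-c>q4; q5-a>q5; q5-b>q5; q5-c>q5

Check the first 4 symbols one by one: q0 through q3 record how many have matched `cabb` so far; any wrong symbol goes to the dead state q5. After all 4 match we enter the accepting sink q4.
6 states suffice.
        a   b   c  
>  q0   q5  q5  q1 
   q1   q2  q5  q5 
   q2   q5  q3  q5 
   q3   q5  q4  q5 
 * q4   q4  q4  q4 
   q5   q5  q5  q5 
(> = start, * = accepting)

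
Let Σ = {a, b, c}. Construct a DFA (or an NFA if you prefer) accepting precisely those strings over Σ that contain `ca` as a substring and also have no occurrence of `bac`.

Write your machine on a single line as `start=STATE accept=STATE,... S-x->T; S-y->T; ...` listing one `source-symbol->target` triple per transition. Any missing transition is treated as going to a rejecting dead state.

start=q0; accept=q4,q6,q9; q0-a->q0; q0-b->q1; q0-c->q2; q1-a->q3; q1-b->q1; q1-c->q2; q2-a->q4; q2-b->q1; q2-c->q2; q3-a->q0; q3-b->q1; q3-c->q5; q4-a->q4; q4-b->q6; q4-c->q4; q5-a->q7; q5-b->q8; q5-c->q5; q6-a->q9; q6-b->q6; q6-c->q4; q7-a->q7; q7-b->q7; q7-c->q7; q8-a->q8; q8-b->q8; q8-c->q5; q9-a->q4; q9-b->q6; q9-c->q7

Run two small machines in parallel and take their product. The first has 3 states tracking whether and how much of `ca` has been seen; the second has 4 states tracking partial matches of the forbidden pattern `bac`. A product state is a pair (one from each), accepting exactly when both do.
A 10-state machine:
        a   b   c  
>  q0   q0  q1  q2 
   q1   q3  q1  q2 
   q2   q4  q1  q2 
   q3   q0  q1  q5 
 * q4   q4  q6  q4 
   q5   q7  q8  q5 
 * q6   q9  q6  q4 
   q7   q7  q7  q7 
   q8   q8  q8  q5 
 * q9   q4  q6  q7 
(> = start, * = accepting)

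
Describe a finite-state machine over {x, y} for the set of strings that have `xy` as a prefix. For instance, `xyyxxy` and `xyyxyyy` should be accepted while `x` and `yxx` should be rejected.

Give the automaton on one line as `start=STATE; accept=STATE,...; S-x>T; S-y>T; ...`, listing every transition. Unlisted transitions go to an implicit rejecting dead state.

Walk along `xy` while the input agrees: from q0 take `x` to q1, and so on. Any deviation drops to the rejecting sink q3. Once q2 is reached the prefix is confirmed and every continuation is accepted.
With 4 states:
        x   y  
>  q0   q1  q3 
   q1   q3  q2 
 * q2   q2  q2 
   q3   q3  q3 
(> = start, * = accepting)

start=q0; accept=q2; q0-x>q1; q0-y>q3; q1-x>q3; q1-y>q2; q2-x>q2; q2-y>q2; q3-x>q3; q3-y>q3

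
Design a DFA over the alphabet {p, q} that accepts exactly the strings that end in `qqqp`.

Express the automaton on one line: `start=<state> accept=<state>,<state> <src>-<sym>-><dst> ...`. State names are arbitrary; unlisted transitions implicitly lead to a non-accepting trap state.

Let each state record the length of the longest suffix of the input read so far that is also a prefix of `qqqp`. S1 means the last symbol is `q`; S2 means the last 2 symbols are `qq`; S3 means the last 3 symbols are `qqq`; S4 means the last 4 symbols are `qqqp`. Accept only at S4, where the string currently ends in `qqqp`.
A 5-state machine:
        p   q  
>  S0   S0  S1 
   S1   S0  S2 
   S2   S0  S3 
   S3   S4  S3 
 * S4   S0  S1 
(> = start, * = accepting)

start=S0 accept=S4 S0-p->S0 S0-q->S1 S1-p->S0 S1-q->S2 S2-p->S0 S2-q->S3 S3-p->S4 S3-q->S3 S4-p->S0 S4-q->S1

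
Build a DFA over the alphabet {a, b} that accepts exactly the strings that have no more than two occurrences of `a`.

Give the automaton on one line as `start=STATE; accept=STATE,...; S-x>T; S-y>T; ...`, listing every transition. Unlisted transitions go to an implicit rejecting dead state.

Only the number of `a`s matters, and only up to 3. Make a chain q0 → q1 → q2 → q3 advanced by each `a` (with q3 absorbing); every other symbol self-loops. The accepting set is {q0, q1, q2}.
With 4 states:
        a   b  
>* q0   q1  q0 
 * q1   q2  q1 
 * q2   q3  q2 
   q3   q3  q3 
(> = start, * = accepting)

start=q0; accept=q0,q1,q2; q0-a>q1; q0-b>q0; q1-a>q2; q1-b>q1; q2-a>q3; q2-b>q2; q3-a>q3; q3-b>q3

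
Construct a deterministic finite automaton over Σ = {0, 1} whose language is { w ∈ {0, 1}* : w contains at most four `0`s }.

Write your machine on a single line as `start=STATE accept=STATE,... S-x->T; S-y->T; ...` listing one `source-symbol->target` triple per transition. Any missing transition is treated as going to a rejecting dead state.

Only the number of `0`s matters, and only up to 5. Make a chain q0 → q1 → q2 → q3 → q4 → q5 advanced by each `0` (with q5 absorbing); every other symbol self-loops. The accepting set is {q0, q1, q2, q3, q4}.
With 6 states:
        0   1  
>* q0   q1  q0 
 * q1   q2  q1 
 * q2   q3  q2 
 * q3   q4  q3 
 * q4   q5  q4 
   q5   q5  q5 
(> = start, * = accepting)

start=q0; accept=q0,q1,q2,q3,q4; q0-0->q1; q0-1->q0; q1-0->q2; q1-1->q1; q2-0->q3; q2-1->q2; q3-0->q4; q3-1->q3; q4-0->q5; q4-1->q4; q5-0->q5; q5-1->q5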